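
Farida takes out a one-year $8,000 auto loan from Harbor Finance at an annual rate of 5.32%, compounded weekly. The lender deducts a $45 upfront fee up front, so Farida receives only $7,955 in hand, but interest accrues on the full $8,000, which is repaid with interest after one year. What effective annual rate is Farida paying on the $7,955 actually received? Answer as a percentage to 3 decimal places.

Amount owed after one year: 8,000 × (1 + 0.0532/52)^52 = 8,000 × 1.054612 = $8,436.89.
Effective rate on net proceeds: 8,436.89 / 7,955 − 1 = 0.060578 = 6.058%.

6.058%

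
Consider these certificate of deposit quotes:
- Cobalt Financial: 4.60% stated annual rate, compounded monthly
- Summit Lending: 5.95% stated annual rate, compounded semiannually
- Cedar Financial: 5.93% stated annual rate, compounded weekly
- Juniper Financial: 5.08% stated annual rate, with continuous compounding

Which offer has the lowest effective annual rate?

Cobalt Financial: (1 + 0.0460/12)^12 − 1 = 4.698%
Summit Lending: (1 + 0.0595/2)^2 − 1 = 6.039%
Cedar Financial: (1 + 0.0593/52)^52 − 1 = 6.106%
Juniper Financial: e^0.0508 − 1 = 5.211%
The lowest effective annual rate is Cobalt Financial at 4.698%.

Cobalt Financial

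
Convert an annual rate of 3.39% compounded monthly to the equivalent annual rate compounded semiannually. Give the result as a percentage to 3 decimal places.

3.414%

EAR = (1 + 0.0339/12)^12 − 1 = 0.034432.
Solve (1 + r/2)^2 = 1.034432: r/2 = 1.034432^(1/2) − 1 = 0.017070, so r = 0.034140 = 3.414%.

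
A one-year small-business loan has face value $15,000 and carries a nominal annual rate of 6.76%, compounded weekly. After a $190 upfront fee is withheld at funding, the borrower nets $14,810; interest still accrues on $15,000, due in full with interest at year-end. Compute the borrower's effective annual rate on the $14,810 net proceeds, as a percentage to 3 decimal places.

8.362%

Amount owed after one year: 15,000 × (1 + 0.0676/52)^52 = 15,000 × 1.069890 = $16,048.35.
Effective rate on net proceeds: 16,048.35 / 14,810 − 1 = 0.083616 = 8.362%.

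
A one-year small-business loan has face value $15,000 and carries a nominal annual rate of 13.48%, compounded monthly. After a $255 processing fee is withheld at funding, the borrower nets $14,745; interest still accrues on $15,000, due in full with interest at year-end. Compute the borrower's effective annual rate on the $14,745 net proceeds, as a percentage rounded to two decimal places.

16.32%

Amount owed after one year: 15,000 × (1 + 0.1348/12)^12 = 15,000 × 1.143448 = $17,151.72.
Effective rate on net proceeds: 17,151.72 / 14,745 − 1 = 0.163223 = 16.32%.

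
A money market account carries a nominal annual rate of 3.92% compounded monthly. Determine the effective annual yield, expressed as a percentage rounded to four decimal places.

3.9912%

EAR = (1 + 0.0392/12)^12 − 1.
= (1 + 0.003267)^12 − 1 = 1.039912 − 1 = 3.9912%.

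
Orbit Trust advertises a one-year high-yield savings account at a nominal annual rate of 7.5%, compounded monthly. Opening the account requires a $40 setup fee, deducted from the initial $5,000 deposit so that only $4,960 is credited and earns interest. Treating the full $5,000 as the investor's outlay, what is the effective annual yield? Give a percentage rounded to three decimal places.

Value after one year: 4,960 × (1 + 0.075/12)^12 = 4,960 × 1.077633 = $5,345.06.
Effective yield on the $5,000 outlay: 5,345.06 / 5,000 − 1 = 0.069012 = 6.901%.

6.901%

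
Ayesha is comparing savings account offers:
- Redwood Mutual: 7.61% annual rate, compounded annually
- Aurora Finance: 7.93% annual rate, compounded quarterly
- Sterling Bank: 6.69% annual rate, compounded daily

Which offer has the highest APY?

Redwood Mutual: compounded annually, EAR = 7.610%
Aurora Finance: (1 + 0.0793/4)^4 − 1 = 8.169%
Sterling Bank: (1 + 0.0669/365)^365 − 1 = 6.918%
The highest effective annual rate is Aurora Finance at 8.169%.

Aurora Finance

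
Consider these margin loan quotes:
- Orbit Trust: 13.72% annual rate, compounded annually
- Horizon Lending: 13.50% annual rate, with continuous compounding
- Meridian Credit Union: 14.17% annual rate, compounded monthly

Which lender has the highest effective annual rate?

Orbit Trust: compounded annually, EAR = 13.720%
Horizon Lending: e^0.1350 − 1 = 14.454%
Meridian Credit Union: (1 + 0.1417/12)^12 − 1 = 15.127%
The highest effective annual rate is Meridian Credit Union at 15.127%.

Meridian Credit Union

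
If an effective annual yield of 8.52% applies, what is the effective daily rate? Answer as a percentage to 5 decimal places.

0.02240%

The per-day rate i satisfies (1 + i)^365 = 1 + 0.0852.
i = 1.0852^(1/365) − 1 = 0.0002240 = 0.02240%.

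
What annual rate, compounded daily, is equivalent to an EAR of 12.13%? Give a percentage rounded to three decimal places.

(1 + r/365)^365 − 1 = 0.1213, so 1 + r/365 = 1.1213^(1/365).
r/365 = 0.000314, so r = 0.114507 = 11.451%.

11.451%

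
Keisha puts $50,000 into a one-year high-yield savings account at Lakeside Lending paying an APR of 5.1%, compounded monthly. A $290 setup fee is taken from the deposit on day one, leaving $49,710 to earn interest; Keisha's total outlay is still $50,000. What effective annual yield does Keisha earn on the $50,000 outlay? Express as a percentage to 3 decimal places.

4.611%

Value after one year: 49,710 × (1 + 0.051/12)^12 = 49,710 × 1.052209 = $52,305.32.
Effective yield on the $50,000 outlay: 52,305.32 / 50,000 − 1 = 0.046106 = 4.611%.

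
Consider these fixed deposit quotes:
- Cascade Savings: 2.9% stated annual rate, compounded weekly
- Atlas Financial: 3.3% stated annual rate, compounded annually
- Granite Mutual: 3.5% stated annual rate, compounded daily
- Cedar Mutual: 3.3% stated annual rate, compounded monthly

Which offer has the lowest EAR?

Cascade Savings

Cascade Savings: (1 + 0.029/52)^52 − 1 = 2.942%
Atlas Financial: compounded annually, EAR = 3.300%
Granite Mutual: (1 + 0.035/365)^365 − 1 = 3.562%
Cedar Mutual: (1 + 0.033/12)^12 − 1 = 3.350%
The lowest effective annual rate is Cascade Savings at 2.942%.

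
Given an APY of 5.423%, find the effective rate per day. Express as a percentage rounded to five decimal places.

0.01447%

The per-day rate i satisfies (1 + i)^365 = 1 + 0.05423.
i = 1.05423^(1/365) − 1 = 0.0001447 = 0.01447%.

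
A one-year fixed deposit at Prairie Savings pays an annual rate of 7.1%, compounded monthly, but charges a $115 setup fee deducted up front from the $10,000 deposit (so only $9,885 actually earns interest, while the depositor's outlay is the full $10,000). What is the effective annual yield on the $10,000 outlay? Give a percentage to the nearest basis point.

Value after one year: 9,885 × (1 + 0.071/12)^12 = 9,885 × 1.073357 = $10,610.13.
Effective yield on the $10,000 outlay: 10,610.13 / 10,000 − 1 = 0.061013 = 6.10%.

6.10%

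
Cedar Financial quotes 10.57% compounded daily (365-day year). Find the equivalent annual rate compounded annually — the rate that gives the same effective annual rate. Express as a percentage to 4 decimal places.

EAR = (1 + 0.1057/365)^365 − 1 = 0.111471.
Compounded annually, the equivalent nominal rate is the EAR itself: 11.1471%.

11.1471%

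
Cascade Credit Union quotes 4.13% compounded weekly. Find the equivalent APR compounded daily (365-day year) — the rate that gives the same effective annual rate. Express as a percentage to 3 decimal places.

EAR = (1 + 0.0413/52)^52 − 1 = 0.042148.
Solve (1 + r/365)^365 = 1.042148: r/365 = 1.042148^(1/365) − 1 = 0.000113, so r = 0.041286 = 4.129%.

4.129%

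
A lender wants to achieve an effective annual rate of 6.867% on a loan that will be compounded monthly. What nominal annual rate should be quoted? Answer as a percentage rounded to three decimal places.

6.660%

(1 + r/12)^12 − 1 = 0.06867, so 1 + r/12 = 1.06867^(1/12).
r/12 = 0.005550, so r = 0.066599 = 6.660%.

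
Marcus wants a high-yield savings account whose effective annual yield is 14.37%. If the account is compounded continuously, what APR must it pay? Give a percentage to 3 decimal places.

Continuous: nominal r satisfies e^r − 1 = 0.1437.
r = ln(1 + 0.1437) = ln(1.1437) = 0.134269 = 13.427%.

13.427%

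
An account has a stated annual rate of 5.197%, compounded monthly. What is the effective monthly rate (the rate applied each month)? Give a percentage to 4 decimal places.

0.4331%

With a nominal annual rate compounded monthly, the periodic rate is the nominal rate divided by 12.
i = 0.05197 / 12 = 0.0043308 = 0.4331%.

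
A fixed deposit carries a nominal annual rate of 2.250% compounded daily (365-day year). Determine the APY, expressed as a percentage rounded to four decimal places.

2.2754%

EAR = (1 + 0.02250/365)^365 − 1.
= 1.022754 − 1 = 2.2754%.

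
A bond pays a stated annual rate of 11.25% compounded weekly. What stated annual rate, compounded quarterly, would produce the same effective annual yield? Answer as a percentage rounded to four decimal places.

EAR = (1 + 0.1125/52)^52 − 1 = 0.118936.
Solve (1 + r/4)^4 = 1.118936: r/4 = 1.118936^(1/4) − 1 = 0.028493, so r = 0.113972 = 11.3972%.

11.3972%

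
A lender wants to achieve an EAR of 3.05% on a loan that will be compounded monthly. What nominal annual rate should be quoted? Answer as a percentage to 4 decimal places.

3.0082%

(1 + r/12)^12 − 1 = 0.0305, so 1 + r/12 = 1.0305^(1/12).
r/12 = 0.002507, so r = 0.030082 = 3.0082%.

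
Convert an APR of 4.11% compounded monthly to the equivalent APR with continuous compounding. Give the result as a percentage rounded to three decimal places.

4.103%

EAR = (1 + 0.0411/12)^12 − 1 = 0.041883.
Equivalent continuous rate: r = ln(1 + 0.041883) = 0.041030 = 4.103%.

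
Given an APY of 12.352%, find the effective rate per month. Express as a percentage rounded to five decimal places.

The per-month rate i satisfies (1 + i)^12 = 1 + 0.12352.
i = 1.12352^(1/12) − 1 = 0.0097528 = 0.97528%.

0.97528%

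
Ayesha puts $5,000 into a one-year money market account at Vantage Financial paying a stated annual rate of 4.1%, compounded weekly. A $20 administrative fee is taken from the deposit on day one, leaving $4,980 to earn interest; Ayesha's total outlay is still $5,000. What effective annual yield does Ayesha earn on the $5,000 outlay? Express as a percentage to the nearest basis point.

Value after one year: 4,980 × (1 + 0.041/52)^52 = 4,980 × 1.041835 = $5,188.34.
Effective yield on the $5,000 outlay: 5,188.34 / 5,000 − 1 = 0.037668 = 3.77%.

3.77%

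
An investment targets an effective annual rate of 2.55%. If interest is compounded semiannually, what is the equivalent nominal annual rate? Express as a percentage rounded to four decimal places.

(1 + r/2)^2 − 1 = 0.0255, so 1 + r/2 = 1.0255^(1/2).
r/2 = 0.012670, so r = 0.025339 = 2.5339%.

2.5339%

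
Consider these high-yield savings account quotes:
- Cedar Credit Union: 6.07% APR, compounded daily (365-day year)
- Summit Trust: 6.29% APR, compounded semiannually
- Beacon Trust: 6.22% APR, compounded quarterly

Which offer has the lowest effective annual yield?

Cedar Credit Union: (1 + 0.0607/365)^365 − 1 = 6.257%
Summit Trust: (1 + 0.0629/2)^2 − 1 = 6.389%
Beacon Trust: (1 + 0.0622/4)^4 − 1 = 6.367%
The lowest effective annual rate is Cedar Credit Union at 6.257%.

Cedar Credit Union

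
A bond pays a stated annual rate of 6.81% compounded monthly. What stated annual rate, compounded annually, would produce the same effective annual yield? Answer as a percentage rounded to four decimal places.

EAR = (1 + 0.0681/12)^12 − 1 = 0.070266.
Compounded annually, the equivalent nominal rate is the EAR itself: 7.0266%.

7.0266%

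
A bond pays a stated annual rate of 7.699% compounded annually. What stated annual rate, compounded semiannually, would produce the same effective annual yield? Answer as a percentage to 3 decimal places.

7.556%

Compounded annually, EAR = nominal = 0.076990.
Solve (1 + r/2)^2 = 1.076990: r/2 = 1.076990^(1/2) − 1 = 0.037781, so r = 0.075563 = 7.556%.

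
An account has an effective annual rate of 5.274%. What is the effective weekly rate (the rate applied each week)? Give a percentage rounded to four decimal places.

0.0989%

The per-week rate i satisfies (1 + i)^52 = 1 + 0.05274.
i = 1.05274^(1/52) − 1 = 0.0009889 = 0.0989%.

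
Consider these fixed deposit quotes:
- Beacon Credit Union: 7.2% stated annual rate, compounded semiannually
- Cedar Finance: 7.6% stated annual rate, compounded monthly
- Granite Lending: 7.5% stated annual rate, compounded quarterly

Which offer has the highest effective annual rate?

Beacon Credit Union: (1 + 0.072/2)^2 − 1 = 7.330%
Cedar Finance: (1 + 0.076/12)^12 − 1 = 7.870%
Granite Lending: (1 + 0.075/4)^4 − 1 = 7.714%
The highest effective annual rate is Cedar Finance at 7.870%.

Cedar Finance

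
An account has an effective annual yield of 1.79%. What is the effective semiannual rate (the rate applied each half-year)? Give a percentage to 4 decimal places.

The per-half-year rate i satisfies (1 + i)^2 = 1 + 0.0179.
i = 1.0179^(1/2) − 1 = 0.0089103 = 0.8910%.

0.8910%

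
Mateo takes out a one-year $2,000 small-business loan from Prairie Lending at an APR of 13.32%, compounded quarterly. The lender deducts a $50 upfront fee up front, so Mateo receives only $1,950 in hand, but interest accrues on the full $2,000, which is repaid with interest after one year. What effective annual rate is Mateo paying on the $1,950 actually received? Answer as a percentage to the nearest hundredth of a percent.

Amount owed after one year: 2,000 × (1 + 0.1332/4)^4 = 2,000 × 1.140002 = $2,280.00.
Effective rate on net proceeds: 2,280.00 / 1,950 − 1 = 0.169233 = 16.92%.

16.92%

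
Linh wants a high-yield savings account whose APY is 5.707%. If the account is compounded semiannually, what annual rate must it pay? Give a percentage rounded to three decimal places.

5.628%

(1 + r/2)^2 − 1 = 0.05707, so 1 + r/2 = 1.05707^(1/2).
r/2 = 0.028139, so r = 0.056278 = 5.628%.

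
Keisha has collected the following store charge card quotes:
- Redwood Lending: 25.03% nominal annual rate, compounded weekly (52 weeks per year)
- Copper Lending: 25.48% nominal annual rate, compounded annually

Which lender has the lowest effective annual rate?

Copper Lending

Redwood Lending: (1 + 0.2503/52)^52 − 1 = 28.364%
Copper Lending: compounded annually, EAR = 25.480%
The lowest effective annual rate is Copper Lending at 25.480%.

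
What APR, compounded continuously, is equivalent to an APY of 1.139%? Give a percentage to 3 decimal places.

1.133%

Continuous: nominal r satisfies e^r − 1 = 0.01139.
r = ln(1 + 0.01139) = ln(1.01139) = 0.011326 = 1.133%.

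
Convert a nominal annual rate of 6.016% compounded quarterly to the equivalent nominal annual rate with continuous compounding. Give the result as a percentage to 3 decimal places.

5.971%

EAR = (1 + 0.06016/4)^4 − 1 = 0.061531.
Equivalent continuous rate: r = ln(1 + 0.061531) = 0.059712 = 5.971%.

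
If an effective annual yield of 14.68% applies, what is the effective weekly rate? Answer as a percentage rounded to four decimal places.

0.2638%

The per-week rate i satisfies (1 + i)^52 = 1 + 0.1468.
i = 1.1468^(1/52) − 1 = 0.0026376 = 0.2638%.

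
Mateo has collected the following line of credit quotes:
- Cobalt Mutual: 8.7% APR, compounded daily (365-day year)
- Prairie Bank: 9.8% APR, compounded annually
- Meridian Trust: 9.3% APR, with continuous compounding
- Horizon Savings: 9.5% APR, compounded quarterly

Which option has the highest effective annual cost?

Cobalt Mutual: (1 + 0.087/365)^365 − 1 = 9.089%
Prairie Bank: compounded annually, EAR = 9.800%
Meridian Trust: e^0.093 − 1 = 9.746%
Horizon Savings: (1 + 0.095/4)^4 − 1 = 9.844%
The highest effective annual rate is Horizon Savings at 9.844%.

Horizon Savings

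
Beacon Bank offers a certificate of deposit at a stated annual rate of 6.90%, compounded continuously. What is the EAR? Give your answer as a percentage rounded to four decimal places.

With continuous compounding, EAR = e^0.0690 − 1.
e^0.0690 = 1.071436, so EAR = 0.071436 = 7.1436%.

7.1436%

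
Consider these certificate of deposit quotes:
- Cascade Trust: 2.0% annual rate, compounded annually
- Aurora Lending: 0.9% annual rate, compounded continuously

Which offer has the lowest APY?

Cascade Trust: compounded annually, EAR = 2.000%
Aurora Lending: e^0.009 − 1 = 0.904%
The lowest effective annual rate is Aurora Lending at 0.904%.

Aurora Lending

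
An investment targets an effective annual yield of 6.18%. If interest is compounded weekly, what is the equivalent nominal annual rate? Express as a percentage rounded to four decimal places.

(1 + r/52)^52 − 1 = 0.0618, so 1 + r/52 = 1.0618^(1/52).
r/52 = 0.001154, so r = 0.060000 = 6.0000%.

6.0000%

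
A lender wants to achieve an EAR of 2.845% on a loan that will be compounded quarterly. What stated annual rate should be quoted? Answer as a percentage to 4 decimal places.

(1 + r/4)^4 − 1 = 0.02845, so 1 + r/4 = 1.02845^(1/4).
r/4 = 0.007038, so r = 0.028151 = 2.8151%.

2.8151%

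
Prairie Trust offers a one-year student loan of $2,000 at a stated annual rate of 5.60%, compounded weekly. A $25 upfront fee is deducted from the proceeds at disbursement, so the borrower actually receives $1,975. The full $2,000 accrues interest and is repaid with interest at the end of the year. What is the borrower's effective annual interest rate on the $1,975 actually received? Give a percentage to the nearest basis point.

Amount owed after one year: 2,000 × (1 + 0.0560/52)^52 = 2,000 × 1.057566 = $2,115.13.
Effective rate on net proceeds: 2,115.13 / 1,975 − 1 = 0.070953 = 7.10%.

7.10%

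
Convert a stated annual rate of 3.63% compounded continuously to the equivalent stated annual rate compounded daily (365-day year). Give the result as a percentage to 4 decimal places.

3.6302%

EAR under continuous compounding: e^0.0363 − 1 = 0.036967.
Solve (1 + r/365)^365 = 1.036967: r/365 = 1.036967^(1/365) − 1 = 0.000099, so r = 0.036302 = 3.6302%.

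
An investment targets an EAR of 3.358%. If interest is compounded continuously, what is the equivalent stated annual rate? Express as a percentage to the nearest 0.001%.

3.303%

Continuous: nominal r satisfies e^r − 1 = 0.03358.
r = ln(1 + 0.03358) = ln(1.03358) = 0.033029 = 3.303%.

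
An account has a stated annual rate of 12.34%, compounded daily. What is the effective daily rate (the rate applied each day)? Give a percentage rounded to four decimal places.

0.0338%

With a nominal annual rate compounded daily, the periodic rate is the nominal rate divided by 365.
i = 0.1234 / 365 = 0.0003381 = 0.0338%.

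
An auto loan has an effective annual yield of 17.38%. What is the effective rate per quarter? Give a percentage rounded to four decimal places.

The per-quarter rate i satisfies (1 + i)^4 = 1 + 0.1738.
i = 1.1738^(1/4) − 1 = 0.0408749 = 4.0875%.

4.0875%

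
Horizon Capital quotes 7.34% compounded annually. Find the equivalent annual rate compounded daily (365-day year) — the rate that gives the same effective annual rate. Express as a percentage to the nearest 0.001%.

7.084%

Compounded annually, EAR = nominal = 0.073400.
Solve (1 + r/365)^365 = 1.073400: r/365 = 1.073400^(1/365) − 1 = 0.000194, so r = 0.070838 = 7.084%.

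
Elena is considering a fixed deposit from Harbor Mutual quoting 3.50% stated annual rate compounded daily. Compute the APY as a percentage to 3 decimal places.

3.562%

EAR = (1 + 0.0350/365)^365 − 1.
= (1 + 0.000096)^365 − 1 = 1.035618 − 1 = 3.562%.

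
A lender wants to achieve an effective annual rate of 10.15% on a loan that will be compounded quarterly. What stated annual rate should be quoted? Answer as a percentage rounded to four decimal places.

9.7851%

(1 + r/4)^4 − 1 = 0.1015, so 1 + r/4 = 1.1015^(1/4).
r/4 = 0.024463, so r = 0.097851 = 9.7851%.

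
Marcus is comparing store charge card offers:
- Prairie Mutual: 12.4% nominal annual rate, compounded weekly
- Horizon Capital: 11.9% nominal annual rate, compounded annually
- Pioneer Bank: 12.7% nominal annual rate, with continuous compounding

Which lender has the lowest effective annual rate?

Prairie Mutual: (1 + 0.124/52)^52 − 1 = 13.185%
Horizon Capital: compounded annually, EAR = 11.900%
Pioneer Bank: e^0.127 − 1 = 13.542%
The lowest effective annual rate is Horizon Capital at 11.900%.

Horizon Capital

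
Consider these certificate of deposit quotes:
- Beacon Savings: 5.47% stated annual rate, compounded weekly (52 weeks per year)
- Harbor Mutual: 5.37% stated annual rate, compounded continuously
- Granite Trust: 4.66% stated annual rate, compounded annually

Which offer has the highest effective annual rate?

Beacon Savings: (1 + 0.0547/52)^52 − 1 = 5.619%
Harbor Mutual: e^0.0537 − 1 = 5.517%
Granite Trust: compounded annually, EAR = 4.660%
The highest effective annual rate is Beacon Savings at 5.619%.

Beacon Savings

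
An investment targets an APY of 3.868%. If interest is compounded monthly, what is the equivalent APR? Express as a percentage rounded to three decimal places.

(1 + r/12)^12 − 1 = 0.03868, so 1 + r/12 = 1.03868^(1/12).
r/12 = 0.003168, so r = 0.038011 = 3.801%.

3.801%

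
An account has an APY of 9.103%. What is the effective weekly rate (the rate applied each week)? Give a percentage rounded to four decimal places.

The per-week rate i satisfies (1 + i)^52 = 1 + 0.09103.
i = 1.09103^(1/52) − 1 = 0.0016768 = 0.1677%.

0.1677%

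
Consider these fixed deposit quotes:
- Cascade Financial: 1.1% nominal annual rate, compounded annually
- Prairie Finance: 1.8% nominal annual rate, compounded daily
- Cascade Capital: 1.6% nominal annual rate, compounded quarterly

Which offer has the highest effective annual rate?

Prairie Finance

Cascade Financial: compounded annually, EAR = 1.100%
Prairie Finance: (1 + 0.018/365)^365 − 1 = 1.816%
Cascade Capital: (1 + 0.016/4)^4 − 1 = 1.610%
The highest effective annual rate is Prairie Finance at 1.816%.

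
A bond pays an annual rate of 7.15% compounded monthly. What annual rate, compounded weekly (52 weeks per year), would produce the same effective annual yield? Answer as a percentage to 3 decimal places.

7.134%

EAR = (1 + 0.0715/12)^12 − 1 = 0.073890.
Solve (1 + r/52)^52 = 1.073890: r/52 = 1.073890^(1/52) − 1 = 0.001372, so r = 0.071337 = 7.134%.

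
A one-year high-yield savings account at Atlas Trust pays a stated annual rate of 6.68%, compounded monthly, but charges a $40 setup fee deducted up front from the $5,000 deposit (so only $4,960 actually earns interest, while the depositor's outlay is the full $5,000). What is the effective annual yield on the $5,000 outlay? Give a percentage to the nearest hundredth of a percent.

Value after one year: 4,960 × (1 + 0.0668/12)^12 = 4,960 × 1.068884 = $5,301.66.
Effective yield on the $5,000 outlay: 5,301.66 / 5,000 − 1 = 0.060333 = 6.03%.

6.03%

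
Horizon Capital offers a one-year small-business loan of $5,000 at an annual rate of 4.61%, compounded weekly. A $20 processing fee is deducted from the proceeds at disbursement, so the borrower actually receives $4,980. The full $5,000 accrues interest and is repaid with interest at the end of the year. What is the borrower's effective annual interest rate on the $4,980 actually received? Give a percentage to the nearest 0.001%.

5.136%

Amount owed after one year: 5,000 × (1 + 0.0461/52)^52 = 5,000 × 1.047158 = $5,235.79.
Effective rate on net proceeds: 5,235.79 / 4,980 − 1 = 0.051363 = 5.136%.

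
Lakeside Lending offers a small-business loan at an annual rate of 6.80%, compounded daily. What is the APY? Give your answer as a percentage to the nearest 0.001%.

EAR = (1 + 0.0680/365)^365 − 1.
= 1.070359 − 1 = 7.036%.

7.036%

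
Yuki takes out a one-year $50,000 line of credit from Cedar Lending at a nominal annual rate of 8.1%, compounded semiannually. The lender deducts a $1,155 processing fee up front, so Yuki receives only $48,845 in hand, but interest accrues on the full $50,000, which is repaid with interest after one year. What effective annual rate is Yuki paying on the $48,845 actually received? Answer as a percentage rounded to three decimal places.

Amount owed after one year: 50,000 × (1 + 0.081/2)^2 = 50,000 × 1.082640 = $54,132.01.
Effective rate on net proceeds: 54,132.01 / 48,845 − 1 = 0.108241 = 10.824%.

10.824%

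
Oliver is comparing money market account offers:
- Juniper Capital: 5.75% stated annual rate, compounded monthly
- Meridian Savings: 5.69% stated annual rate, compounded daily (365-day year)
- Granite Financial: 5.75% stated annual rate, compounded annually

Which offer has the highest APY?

Juniper Capital: (1 + 0.0575/12)^12 − 1 = 5.904%
Meridian Savings: (1 + 0.0569/365)^365 − 1 = 5.855%
Granite Financial: compounded annually, EAR = 5.750%
The highest effective annual rate is Juniper Capital at 5.904%.

Juniper Capital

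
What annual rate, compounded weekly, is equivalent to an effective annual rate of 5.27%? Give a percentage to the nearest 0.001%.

(1 + r/52)^52 − 1 = 0.0527, so 1 + r/52 = 1.0527^(1/52).
r/52 = 0.000988, so r = 0.051384 = 5.138%.

5.138%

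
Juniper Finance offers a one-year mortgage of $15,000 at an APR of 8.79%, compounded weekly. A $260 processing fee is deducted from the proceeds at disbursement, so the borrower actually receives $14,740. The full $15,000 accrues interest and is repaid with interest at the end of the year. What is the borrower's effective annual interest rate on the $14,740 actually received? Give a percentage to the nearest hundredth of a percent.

Amount owed after one year: 15,000 × (1 + 0.0879/52)^52 = 15,000 × 1.091798 = $16,376.97.
Effective rate on net proceeds: 16,376.97 / 14,740 − 1 = 0.111056 = 11.11%.

11.11%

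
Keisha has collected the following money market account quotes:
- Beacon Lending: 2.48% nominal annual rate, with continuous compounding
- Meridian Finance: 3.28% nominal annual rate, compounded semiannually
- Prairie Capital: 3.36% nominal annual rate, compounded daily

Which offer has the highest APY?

Prairie Capital

Beacon Lending: e^0.0248 − 1 = 2.511%
Meridian Finance: (1 + 0.0328/2)^2 − 1 = 3.307%
Prairie Capital: (1 + 0.0336/365)^365 − 1 = 3.417%
The highest effective annual rate is Prairie Capital at 3.417%.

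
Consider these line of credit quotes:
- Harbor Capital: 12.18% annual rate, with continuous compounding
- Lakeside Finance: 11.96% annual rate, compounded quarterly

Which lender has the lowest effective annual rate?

Lakeside Finance

Harbor Capital: e^0.1218 − 1 = 12.953%
Lakeside Finance: (1 + 0.1196/4)^4 − 1 = 12.507%
The lowest effective annual rate is Lakeside Finance at 12.507%.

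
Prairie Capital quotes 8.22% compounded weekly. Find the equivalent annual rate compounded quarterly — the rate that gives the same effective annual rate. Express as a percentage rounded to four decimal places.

8.2984%

EAR = (1 + 0.0822/52)^52 − 1 = 0.085602.
Solve (1 + r/4)^4 = 1.085602: r/4 = 1.085602^(1/4) − 1 = 0.020746, so r = 0.082984 = 8.2984%.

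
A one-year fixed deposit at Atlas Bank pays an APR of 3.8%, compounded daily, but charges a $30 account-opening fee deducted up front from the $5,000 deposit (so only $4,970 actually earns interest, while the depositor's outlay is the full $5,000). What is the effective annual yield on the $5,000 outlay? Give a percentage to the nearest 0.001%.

3.250%

Value after one year: 4,970 × (1 + 0.038/365)^365 = 4,970 × 1.038729 = $5,162.48.
Effective yield on the $5,000 outlay: 5,162.48 / 5,000 − 1 = 0.032497 = 3.250%.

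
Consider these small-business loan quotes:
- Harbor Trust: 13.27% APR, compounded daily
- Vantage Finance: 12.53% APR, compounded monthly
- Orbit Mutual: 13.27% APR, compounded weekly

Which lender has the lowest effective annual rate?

Harbor Trust: (1 + 0.1327/365)^365 − 1 = 14.188%
Vantage Finance: (1 + 0.1253/12)^12 − 1 = 13.275%
Orbit Mutual: (1 + 0.1327/52)^52 − 1 = 14.171%
The lowest effective annual rate is Vantage Finance at 13.275%.

Vantage Finance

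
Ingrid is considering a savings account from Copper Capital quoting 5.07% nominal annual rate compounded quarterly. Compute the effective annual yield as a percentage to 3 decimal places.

5.167%

EAR = (1 + 0.0507/4)^4 − 1.
= 1.051672 − 1 = 5.167%.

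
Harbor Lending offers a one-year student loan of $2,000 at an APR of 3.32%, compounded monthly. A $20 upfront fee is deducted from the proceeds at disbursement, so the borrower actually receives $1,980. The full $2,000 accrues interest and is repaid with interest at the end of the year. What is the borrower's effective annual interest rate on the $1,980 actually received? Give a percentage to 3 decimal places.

Amount owed after one year: 2,000 × (1 + 0.0332/12)^12 = 2,000 × 1.033710 = $2,067.42.
Effective rate on net proceeds: 2,067.42 / 1,980 − 1 = 0.044151 = 4.415%.

4.415%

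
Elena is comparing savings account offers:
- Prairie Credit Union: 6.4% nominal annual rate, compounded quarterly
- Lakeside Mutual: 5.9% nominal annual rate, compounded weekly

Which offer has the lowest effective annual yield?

Prairie Credit Union: (1 + 0.064/4)^4 − 1 = 6.555%
Lakeside Mutual: (1 + 0.059/52)^52 − 1 = 6.074%
The lowest effective annual rate is Lakeside Mutual at 6.074%.

Lakeside Mutual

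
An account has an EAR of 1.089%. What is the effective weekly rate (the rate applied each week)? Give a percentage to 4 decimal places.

The per-week rate i satisfies (1 + i)^52 = 1 + 0.01089.
i = 1.01089^(1/52) − 1 = 0.0002083 = 0.0208%.

0.0208%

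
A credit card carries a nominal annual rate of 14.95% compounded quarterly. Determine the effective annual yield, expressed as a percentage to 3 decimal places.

EAR = (1 + 0.1495/4)^4 − 1.
= 1.158092 − 1 = 15.809%.

15.809%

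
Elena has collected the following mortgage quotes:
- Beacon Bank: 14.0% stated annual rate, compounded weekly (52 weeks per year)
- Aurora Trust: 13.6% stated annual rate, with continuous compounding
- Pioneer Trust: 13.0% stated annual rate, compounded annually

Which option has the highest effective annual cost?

Beacon Bank

Beacon Bank: (1 + 0.140/52)^52 − 1 = 15.006%
Aurora Trust: e^0.136 − 1 = 14.568%
Pioneer Trust: compounded annually, EAR = 13.000%
The highest effective annual rate is Beacon Bank at 15.006%.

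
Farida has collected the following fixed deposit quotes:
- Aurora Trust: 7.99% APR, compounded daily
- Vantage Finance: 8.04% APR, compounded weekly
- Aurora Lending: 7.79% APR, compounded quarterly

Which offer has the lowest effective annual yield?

Aurora Trust: (1 + 0.0799/365)^365 − 1 = 8.317%
Vantage Finance: (1 + 0.0804/52)^52 − 1 = 8.365%
Aurora Lending: (1 + 0.0779/4)^4 − 1 = 8.021%
The lowest effective annual rate is Aurora Lending at 8.021%.

Aurora Lending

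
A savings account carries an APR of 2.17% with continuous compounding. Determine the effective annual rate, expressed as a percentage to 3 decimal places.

With continuous compounding, EAR = e^0.0217 − 1.
e^0.0217 = 1.021937, so EAR = 0.021937 = 2.194%.

2.194%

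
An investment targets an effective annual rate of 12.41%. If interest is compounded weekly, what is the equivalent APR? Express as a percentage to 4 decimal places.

11.7114%

(1 + r/52)^52 − 1 = 0.1241, so 1 + r/52 = 1.1241^(1/52).
r/52 = 0.002252, so r = 0.117114 = 11.7114%.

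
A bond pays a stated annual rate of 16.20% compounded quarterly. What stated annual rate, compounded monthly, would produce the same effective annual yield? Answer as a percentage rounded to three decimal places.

15.986%

EAR = (1 + 0.1620/4)^4 − 1 = 0.172110.
Solve (1 + r/12)^12 = 1.172110: r/12 = 1.172110^(1/12) − 1 = 0.013322, so r = 0.159861 = 15.986%.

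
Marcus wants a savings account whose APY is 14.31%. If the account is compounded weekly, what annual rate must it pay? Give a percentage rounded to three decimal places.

13.392%

(1 + r/52)^52 − 1 = 0.1431, so 1 + r/52 = 1.1431^(1/52).
r/52 = 0.002575, so r = 0.133916 = 13.392%.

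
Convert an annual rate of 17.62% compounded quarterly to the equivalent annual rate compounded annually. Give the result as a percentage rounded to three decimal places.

18.819%

EAR = (1 + 0.1762/4)^4 − 1 = 0.188188.
Compounded annually, the equivalent nominal rate is the EAR itself: 18.819%.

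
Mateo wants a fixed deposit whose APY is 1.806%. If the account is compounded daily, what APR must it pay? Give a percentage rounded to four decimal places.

(1 + r/365)^365 − 1 = 0.01806, so 1 + r/365 = 1.01806^(1/365).
r/365 = 0.000049, so r = 0.017899 = 1.7899%.

1.7899%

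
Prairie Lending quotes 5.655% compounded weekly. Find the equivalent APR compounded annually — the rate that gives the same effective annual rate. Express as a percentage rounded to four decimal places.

EAR = (1 + 0.05655/52)^52 − 1 = 0.058147.
Compounded annually, the equivalent nominal rate is the EAR itself: 5.8147%.

5.8147%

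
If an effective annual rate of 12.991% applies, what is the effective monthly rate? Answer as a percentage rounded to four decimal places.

The per-month rate i satisfies (1 + i)^12 = 1 + 0.12991.
i = 1.12991^(1/12) − 1 = 0.0102301 = 1.0230%.

1.0230%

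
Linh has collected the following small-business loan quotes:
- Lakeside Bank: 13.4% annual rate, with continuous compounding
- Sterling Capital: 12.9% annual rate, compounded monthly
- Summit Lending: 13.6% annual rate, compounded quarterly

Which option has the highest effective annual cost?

Lakeside Bank: e^0.134 − 1 = 14.339%
Sterling Capital: (1 + 0.129/12)^12 − 1 = 13.691%
Summit Lending: (1 + 0.136/4)^4 − 1 = 14.309%
The highest effective annual rate is Lakeside Bank at 14.339%.

Lakeside Bank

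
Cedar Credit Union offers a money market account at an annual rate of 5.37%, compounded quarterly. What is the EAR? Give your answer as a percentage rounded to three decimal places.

EAR = (1 + 0.0537/4)^4 − 1.
= (1 + 0.013425)^4 − 1 = 1.054791 − 1 = 5.479%.

5.479%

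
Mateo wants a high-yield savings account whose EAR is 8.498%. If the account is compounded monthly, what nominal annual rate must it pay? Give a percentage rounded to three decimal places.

(1 + r/12)^12 − 1 = 0.08498, so 1 + r/12 = 1.08498^(1/12).
r/12 = 0.006820, so r = 0.081839 = 8.184%.

8.184%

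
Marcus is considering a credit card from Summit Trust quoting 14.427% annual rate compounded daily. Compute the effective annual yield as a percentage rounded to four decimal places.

EAR = (1 + 0.14427/365)^365 − 1.
= (1 + 0.000395)^365 − 1 = 1.155163 − 1 = 15.5163%.

15.5163%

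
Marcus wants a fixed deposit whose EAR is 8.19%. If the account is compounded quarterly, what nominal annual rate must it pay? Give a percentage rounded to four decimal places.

7.9498%

(1 + r/4)^4 − 1 = 0.0819, so 1 + r/4 = 1.0819^(1/4).
r/4 = 0.019875, so r = 0.079498 = 7.9498%.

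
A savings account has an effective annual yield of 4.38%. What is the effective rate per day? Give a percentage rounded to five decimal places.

The per-day rate i satisfies (1 + i)^365 = 1 + 0.0438.
i = 1.0438^(1/365) − 1 = 0.0001175 = 0.01175%.

0.01175%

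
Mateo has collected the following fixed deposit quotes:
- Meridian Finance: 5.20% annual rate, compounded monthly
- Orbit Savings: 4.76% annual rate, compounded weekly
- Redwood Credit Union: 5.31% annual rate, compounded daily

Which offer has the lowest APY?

Orbit Savings

Meridian Finance: (1 + 0.0520/12)^12 − 1 = 5.326%
Orbit Savings: (1 + 0.0476/52)^52 − 1 = 4.873%
Redwood Credit Union: (1 + 0.0531/365)^365 − 1 = 5.453%
The lowest effective annual rate is Orbit Savings at 4.873%.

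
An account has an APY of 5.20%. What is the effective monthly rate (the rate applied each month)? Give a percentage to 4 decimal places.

0.4233%

The per-month rate i satisfies (1 + i)^12 = 1 + 0.0520.
i = 1.0520^(1/12) − 1 = 0.0042334 = 0.4233%.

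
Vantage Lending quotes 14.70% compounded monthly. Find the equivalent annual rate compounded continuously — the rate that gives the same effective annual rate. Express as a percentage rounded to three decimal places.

EAR = (1 + 0.1470/12)^12 − 1 = 0.157320.
Equivalent continuous rate: r = ln(1 + 0.157320) = 0.146107 = 14.611%.

14.611%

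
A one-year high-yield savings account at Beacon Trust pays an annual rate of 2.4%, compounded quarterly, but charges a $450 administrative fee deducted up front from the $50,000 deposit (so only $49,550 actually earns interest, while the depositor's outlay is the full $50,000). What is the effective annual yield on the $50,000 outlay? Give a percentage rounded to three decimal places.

1.500%

Value after one year: 49,550 × (1 + 0.024/4)^4 = 49,550 × 1.024217 = $50,749.95.
Effective yield on the $50,000 outlay: 50,749.95 / 50,000 − 1 = 0.014999 = 1.500%.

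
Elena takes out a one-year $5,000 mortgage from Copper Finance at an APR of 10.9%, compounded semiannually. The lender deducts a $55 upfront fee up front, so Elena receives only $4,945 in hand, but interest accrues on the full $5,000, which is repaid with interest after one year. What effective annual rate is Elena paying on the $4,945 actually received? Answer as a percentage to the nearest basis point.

12.43%

Amount owed after one year: 5,000 × (1 + 0.109/2)^2 = 5,000 × 1.111970 = $5,559.85.
Effective rate on net proceeds: 5,559.85 / 4,945 − 1 = 0.124338 = 12.43%.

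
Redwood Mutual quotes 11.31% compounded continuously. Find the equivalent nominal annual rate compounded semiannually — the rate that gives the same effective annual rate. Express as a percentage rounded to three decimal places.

EAR under continuous compounding: e^0.1131 − 1 = 0.119744.
Solve (1 + r/2)^2 = 1.119744: r/2 = 1.119744^(1/2) − 1 = 0.058180, so r = 0.116359 = 11.636%.

11.636%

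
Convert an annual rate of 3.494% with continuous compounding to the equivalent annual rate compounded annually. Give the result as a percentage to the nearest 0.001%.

EAR under continuous compounding: e^0.03494 − 1 = 0.035558.
Compounded annually, the equivalent nominal rate is the EAR itself: 3.556%.

3.556%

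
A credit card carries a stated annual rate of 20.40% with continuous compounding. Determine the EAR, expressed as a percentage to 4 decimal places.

With continuous compounding, EAR = e^0.2040 − 1.
e^0.2040 = 1.226298, so EAR = 0.226298 = 22.6298%.

22.6298%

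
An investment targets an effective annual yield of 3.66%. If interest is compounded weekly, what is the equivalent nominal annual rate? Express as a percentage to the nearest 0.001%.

3.596%

(1 + r/52)^52 − 1 = 0.0366, so 1 + r/52 = 1.0366^(1/52).
r/52 = 0.000692, so r = 0.035959 = 3.596%.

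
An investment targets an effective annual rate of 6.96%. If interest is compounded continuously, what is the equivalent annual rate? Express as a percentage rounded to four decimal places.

6.7285%

Continuous: nominal r satisfies e^r − 1 = 0.0696.
r = ln(1 + 0.0696) = ln(1.0696) = 0.067285 = 6.7285%.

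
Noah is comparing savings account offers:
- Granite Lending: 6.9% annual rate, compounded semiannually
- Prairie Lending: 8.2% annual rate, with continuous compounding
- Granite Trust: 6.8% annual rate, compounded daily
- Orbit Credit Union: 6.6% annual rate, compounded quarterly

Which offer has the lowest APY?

Orbit Credit Union

Granite Lending: (1 + 0.069/2)^2 − 1 = 7.019%
Prairie Lending: e^0.082 − 1 = 8.546%
Granite Trust: (1 + 0.068/365)^365 − 1 = 7.036%
Orbit Credit Union: (1 + 0.066/4)^4 − 1 = 6.765%
The lowest effective annual rate is Orbit Credit Union at 6.765%.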